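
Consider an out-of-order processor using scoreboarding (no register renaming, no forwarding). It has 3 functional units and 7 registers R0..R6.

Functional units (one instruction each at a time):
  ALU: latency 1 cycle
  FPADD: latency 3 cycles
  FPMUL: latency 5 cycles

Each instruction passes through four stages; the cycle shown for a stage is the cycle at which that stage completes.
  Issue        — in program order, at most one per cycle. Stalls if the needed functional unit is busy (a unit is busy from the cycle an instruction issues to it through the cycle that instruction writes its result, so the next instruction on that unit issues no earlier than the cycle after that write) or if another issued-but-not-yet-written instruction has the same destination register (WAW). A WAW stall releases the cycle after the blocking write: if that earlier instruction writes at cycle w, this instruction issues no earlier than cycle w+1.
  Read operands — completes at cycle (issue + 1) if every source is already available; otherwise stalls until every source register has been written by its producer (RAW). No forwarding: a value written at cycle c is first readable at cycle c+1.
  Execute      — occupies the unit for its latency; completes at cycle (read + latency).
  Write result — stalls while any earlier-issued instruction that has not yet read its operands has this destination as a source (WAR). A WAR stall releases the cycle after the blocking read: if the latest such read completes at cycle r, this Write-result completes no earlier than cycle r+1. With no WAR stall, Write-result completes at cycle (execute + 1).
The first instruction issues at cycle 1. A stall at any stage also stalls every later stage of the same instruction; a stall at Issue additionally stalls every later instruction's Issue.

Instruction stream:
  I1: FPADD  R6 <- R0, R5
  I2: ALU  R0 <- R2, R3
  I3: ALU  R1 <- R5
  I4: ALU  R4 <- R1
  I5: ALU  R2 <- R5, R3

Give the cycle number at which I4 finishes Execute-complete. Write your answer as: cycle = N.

[1] I1 issues→FPADD
[2] I1 reads; I2 issues→ALU
[3] I2 reads
[4] I2 exec-done
[5] I1 exec-done; I2 writes R0
[6] I1 writes R6; I3 issues→ALU
[7] I3 reads
[8] I3 exec-done
[9] I3 writes R1
[10] I4 issues→ALU
[11] I4 reads
[12] I4 exec-done
[13] I4 writes R4
[14] I5 issues→ALU
[15] I5 reads
[16] I5 exec-done
[17] I5 writes R2

cycle = 12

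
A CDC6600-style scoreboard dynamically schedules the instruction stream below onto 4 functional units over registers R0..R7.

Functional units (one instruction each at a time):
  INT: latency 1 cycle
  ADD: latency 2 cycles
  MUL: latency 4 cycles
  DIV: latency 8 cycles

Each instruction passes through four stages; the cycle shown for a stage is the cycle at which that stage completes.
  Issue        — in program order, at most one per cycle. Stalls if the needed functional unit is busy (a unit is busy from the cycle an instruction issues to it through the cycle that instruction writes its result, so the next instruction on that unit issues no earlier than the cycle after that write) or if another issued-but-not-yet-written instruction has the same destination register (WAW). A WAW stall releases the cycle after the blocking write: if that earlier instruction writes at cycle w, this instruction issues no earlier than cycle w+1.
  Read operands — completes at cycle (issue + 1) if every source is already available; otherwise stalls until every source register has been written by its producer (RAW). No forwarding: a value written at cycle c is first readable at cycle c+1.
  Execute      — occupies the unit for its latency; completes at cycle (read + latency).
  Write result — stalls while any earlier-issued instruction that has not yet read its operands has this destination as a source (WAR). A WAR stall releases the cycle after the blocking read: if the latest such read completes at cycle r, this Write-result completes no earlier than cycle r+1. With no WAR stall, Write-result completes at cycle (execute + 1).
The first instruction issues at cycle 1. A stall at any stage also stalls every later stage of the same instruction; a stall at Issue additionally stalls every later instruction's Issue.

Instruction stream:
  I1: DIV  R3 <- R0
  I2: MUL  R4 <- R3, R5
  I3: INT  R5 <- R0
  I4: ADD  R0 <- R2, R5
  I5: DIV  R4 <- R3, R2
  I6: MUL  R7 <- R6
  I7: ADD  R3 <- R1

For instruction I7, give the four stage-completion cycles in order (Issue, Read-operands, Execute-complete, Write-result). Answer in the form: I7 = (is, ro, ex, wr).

I7 = (20, 21, 23, 24)

I1  is:1  ro:2  ex:10  wr:11
I2  is:2  ro:12  ex:16  wr:17  — RAW R3: wait I1 write@11
I3  is:3  ro:4  ex:5  wr:13  — WAR R5: wait I2 read@12
I4  is:4  ro:14  ex:16  wr:17  — RAW R5: wait I3 write@13
I5  is:18  ro:19  ex:27  wr:28  — WAW R4: wait I2 write@17
I6  is:19  ro:20  ex:24  wr:25
I7  is:20  ro:21  ex:23  wr:24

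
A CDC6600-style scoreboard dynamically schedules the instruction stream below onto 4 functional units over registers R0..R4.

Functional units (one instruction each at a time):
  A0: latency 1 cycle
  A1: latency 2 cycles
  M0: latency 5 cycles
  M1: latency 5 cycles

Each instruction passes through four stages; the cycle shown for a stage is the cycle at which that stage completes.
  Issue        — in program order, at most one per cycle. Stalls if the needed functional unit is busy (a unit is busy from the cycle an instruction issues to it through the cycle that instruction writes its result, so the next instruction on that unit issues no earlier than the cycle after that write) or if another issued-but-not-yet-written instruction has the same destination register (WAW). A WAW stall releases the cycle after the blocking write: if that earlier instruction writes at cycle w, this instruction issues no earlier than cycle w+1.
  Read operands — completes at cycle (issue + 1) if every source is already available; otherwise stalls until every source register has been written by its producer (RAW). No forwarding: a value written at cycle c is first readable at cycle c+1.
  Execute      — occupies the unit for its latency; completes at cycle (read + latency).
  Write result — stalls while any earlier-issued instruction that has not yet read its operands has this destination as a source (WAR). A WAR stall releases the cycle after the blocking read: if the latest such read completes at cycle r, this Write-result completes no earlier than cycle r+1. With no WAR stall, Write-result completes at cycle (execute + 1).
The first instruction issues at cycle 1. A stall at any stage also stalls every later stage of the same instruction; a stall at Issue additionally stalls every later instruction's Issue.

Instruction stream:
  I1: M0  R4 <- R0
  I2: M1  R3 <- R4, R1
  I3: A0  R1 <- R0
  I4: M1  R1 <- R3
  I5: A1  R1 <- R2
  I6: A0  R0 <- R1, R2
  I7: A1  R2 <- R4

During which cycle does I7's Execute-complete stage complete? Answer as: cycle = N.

cycle = 32

I1: IS=1 RO=2 EX=7 WR=8
I2: IS=2 RO=9 EX=14 WR=15  [RAW R4: wait I1 write@8]
I3: IS=3 RO=4 EX=5 WR=10  [WAR R1: wait I2 read@9]
I4: IS=16 RO=17 EX=22 WR=23  [struct: M1 busy until I2 writes@15]
I5: IS=24 RO=25 EX=27 WR=28  [WAW R1: wait I4 write@23]
I6: IS=25 RO=29 EX=30 WR=31  [RAW R1: wait I5 write@28]
I7: IS=29 RO=30 EX=32 WR=33  [struct: A1 busy until I5 writes@28]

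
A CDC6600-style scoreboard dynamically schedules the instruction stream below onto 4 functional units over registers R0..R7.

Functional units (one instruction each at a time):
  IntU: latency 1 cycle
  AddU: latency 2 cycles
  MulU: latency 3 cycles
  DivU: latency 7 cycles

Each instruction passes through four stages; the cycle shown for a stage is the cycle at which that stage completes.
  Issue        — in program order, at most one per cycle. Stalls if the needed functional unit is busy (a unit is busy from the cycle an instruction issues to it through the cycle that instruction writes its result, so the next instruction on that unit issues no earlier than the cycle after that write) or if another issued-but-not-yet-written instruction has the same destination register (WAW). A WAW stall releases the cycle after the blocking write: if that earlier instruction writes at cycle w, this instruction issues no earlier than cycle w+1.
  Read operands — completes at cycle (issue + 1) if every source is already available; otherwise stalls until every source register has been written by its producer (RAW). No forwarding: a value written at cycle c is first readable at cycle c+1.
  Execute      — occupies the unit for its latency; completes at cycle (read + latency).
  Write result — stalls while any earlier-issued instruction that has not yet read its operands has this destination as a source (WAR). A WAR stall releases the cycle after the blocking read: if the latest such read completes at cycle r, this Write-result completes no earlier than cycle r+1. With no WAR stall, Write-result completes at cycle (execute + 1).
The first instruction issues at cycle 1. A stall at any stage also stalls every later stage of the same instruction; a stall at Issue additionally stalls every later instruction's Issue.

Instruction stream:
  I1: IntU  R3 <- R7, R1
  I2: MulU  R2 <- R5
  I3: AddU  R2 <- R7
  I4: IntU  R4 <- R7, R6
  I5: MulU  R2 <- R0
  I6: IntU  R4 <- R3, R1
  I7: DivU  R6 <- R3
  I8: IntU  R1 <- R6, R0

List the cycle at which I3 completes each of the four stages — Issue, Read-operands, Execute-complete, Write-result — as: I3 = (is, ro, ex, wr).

I1: IS=1 RO=2 EX=3 WR=4
I2: IS=2 RO=3 EX=6 WR=7
I3: IS=8 RO=9 EX=11 WR=12  [WAW R2: wait I2 write@7]
I4: IS=9 RO=10 EX=11 WR=12
I5: IS=13 RO=14 EX=17 WR=18  [WAW R2: wait I3 write@12]
I6: IS=14 RO=15 EX=16 WR=17
I7: IS=15 RO=16 EX=23 WR=24
I8: IS=18 RO=25 EX=26 WR=27  [struct: IntU busy until I6 writes@17; RAW R6: wait I7 write@24]

I3 = (8, 9, 11, 12)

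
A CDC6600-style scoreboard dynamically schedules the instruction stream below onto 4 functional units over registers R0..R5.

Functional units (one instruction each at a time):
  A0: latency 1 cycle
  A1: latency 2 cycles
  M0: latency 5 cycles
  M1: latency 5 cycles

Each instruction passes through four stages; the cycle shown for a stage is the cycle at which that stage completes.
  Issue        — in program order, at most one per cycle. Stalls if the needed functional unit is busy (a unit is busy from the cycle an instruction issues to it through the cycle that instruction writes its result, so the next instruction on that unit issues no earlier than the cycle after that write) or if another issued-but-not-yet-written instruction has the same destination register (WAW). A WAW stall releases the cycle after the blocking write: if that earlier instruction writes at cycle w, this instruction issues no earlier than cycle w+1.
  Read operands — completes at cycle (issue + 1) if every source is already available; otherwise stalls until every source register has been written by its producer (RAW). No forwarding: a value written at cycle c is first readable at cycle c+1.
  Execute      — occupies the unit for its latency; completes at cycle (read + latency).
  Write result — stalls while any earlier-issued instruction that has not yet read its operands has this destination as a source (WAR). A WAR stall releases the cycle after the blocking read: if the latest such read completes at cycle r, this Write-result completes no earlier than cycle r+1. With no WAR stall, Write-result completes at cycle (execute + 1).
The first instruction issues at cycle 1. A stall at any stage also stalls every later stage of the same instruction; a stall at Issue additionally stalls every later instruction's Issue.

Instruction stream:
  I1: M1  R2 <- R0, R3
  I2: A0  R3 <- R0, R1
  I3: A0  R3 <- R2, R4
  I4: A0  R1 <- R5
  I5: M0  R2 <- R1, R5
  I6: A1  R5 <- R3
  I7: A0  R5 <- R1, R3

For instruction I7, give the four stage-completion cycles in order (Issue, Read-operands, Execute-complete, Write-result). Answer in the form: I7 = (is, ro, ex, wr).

[1] I1 issues→M1
[2] I1 reads, I2 issues→A0
[3] I2 reads
[4] I2 exec-done
[5] I2 writes R3
[6] I3 issues→A0
[7] I1 exec-done
[8] I1 writes R2
[9] I3 reads
[10] I3 exec-done
[11] I3 writes R3
[12] I4 issues→A0
[13] I4 reads, I5 issues→M0
[14] I4 exec-done, I6 issues→A1
[15] I4 writes R1, I6 reads
[16] I5 reads
[17] I6 exec-done
[18] I6 writes R5
[19] I7 issues→A0
[20] I7 reads
[21] I5 exec-done, I7 exec-done
[22] I5 writes R2, I7 writes R5

I7 = (19, 20, 21, 22)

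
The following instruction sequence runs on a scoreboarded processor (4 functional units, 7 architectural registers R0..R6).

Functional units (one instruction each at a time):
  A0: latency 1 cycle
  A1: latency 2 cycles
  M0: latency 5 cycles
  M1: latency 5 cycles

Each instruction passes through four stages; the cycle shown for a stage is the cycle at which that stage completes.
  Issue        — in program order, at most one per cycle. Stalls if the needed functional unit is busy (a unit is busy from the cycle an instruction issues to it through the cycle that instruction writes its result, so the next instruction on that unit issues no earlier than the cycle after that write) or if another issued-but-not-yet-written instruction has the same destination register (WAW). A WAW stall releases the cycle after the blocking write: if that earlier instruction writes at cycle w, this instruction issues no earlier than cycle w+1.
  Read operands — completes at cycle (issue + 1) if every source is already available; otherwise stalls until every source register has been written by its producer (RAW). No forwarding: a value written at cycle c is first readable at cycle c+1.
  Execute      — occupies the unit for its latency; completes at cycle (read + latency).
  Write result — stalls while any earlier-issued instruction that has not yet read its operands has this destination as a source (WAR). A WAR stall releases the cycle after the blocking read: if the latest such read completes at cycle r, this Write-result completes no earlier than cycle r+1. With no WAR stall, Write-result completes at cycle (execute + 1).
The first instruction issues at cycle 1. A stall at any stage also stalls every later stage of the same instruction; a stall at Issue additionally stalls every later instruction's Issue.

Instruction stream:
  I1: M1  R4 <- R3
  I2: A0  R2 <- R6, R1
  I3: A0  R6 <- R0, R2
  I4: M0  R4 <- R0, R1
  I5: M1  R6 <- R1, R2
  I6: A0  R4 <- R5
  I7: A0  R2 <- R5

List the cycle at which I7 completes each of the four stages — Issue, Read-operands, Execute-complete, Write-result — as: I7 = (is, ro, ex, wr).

I7 = (21, 22, 23, 24)

cycle 1: I1→M1
cycle 2: I1 RO, I2→A0
cycle 3: I2 RO
cycle 4: I2 EX
cycle 5: I2 WR R2
cycle 6: I3→A0
cycle 7: I1 EX, I3 RO
cycle 8: I1 WR R4, I3 EX
cycle 9: I3 WR R6, I4→M0
cycle 10: I4 RO, I5→M1
cycle 11: I5 RO
cycle 15: I4 EX
cycle 16: I4 WR R4, I5 EX
cycle 17: I5 WR R6, I6→A0
cycle 18: I6 RO
cycle 19: I6 EX
cycle 20: I6 WR R4
cycle 21: I7→A0
cycle 22: I7 RO
cycle 23: I7 EX
cycle 24: I7 WR R2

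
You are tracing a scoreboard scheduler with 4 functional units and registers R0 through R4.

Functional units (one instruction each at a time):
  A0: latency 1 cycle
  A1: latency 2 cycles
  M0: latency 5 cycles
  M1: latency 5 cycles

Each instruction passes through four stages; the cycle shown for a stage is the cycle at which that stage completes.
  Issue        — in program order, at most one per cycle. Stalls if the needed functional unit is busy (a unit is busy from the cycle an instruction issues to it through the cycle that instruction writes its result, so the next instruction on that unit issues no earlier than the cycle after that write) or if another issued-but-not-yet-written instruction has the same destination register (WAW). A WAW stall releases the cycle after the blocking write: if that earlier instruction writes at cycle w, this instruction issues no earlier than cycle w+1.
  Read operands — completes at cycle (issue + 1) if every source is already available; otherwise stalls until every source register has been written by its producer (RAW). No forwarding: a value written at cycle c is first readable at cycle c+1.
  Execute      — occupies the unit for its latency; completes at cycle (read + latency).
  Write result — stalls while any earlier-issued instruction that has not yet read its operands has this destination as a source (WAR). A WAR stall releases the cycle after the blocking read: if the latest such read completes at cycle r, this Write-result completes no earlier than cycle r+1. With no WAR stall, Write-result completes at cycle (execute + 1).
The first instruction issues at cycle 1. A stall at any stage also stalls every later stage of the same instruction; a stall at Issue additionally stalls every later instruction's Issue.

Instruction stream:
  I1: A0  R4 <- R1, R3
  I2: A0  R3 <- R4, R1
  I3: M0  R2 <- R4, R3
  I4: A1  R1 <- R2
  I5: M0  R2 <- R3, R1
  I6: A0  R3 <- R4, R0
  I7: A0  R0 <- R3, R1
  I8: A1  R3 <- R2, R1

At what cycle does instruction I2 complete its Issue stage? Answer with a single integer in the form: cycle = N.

[I1] 1/2/3/4
[I2] 5/6/7/8  (struct: A0 busy until I1 writes@4)
[I3] 6/9/14/15  (RAW R3: wait I2 write@8)
[I4] 7/16/18/19  (RAW R2: wait I3 write@15)
[I5] 16/20/25/26  (struct: M0 busy until I3 writes@15; RAW R1: wait I4 write@19)
[I6] 17/18/19/21  (WAR R3: wait I5 read@20)
[I7] 22/23/24/25  (struct: A0 busy until I6 writes@21)
[I8] 23/27/29/30  (RAW R2: wait I5 write@26)

cycle = 5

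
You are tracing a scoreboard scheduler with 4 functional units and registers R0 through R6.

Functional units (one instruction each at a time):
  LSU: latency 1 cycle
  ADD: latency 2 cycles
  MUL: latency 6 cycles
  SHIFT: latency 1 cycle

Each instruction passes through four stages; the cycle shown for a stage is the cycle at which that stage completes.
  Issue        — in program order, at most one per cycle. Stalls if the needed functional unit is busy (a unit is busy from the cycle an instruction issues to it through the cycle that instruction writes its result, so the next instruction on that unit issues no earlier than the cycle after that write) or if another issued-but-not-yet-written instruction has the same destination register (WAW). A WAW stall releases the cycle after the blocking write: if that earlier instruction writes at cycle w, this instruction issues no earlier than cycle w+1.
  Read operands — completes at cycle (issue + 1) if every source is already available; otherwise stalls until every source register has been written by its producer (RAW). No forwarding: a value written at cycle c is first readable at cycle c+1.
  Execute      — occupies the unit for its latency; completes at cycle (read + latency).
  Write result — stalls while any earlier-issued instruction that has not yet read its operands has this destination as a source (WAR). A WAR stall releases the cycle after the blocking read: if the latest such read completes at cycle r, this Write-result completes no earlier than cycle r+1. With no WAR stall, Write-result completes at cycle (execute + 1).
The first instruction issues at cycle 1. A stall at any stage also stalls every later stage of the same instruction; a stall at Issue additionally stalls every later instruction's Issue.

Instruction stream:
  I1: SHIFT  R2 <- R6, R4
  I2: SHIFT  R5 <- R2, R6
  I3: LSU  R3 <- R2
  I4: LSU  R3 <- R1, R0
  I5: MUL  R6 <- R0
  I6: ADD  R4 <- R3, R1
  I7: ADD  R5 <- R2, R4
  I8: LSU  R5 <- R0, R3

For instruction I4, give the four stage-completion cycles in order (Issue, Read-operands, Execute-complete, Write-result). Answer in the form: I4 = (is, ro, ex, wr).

cycle 1: issue I1 (SHIFT)
cycle 2: I1 read-ops
cycle 3: I1 finished on SHIFT
cycle 4: I1→R2
cycle 5: issue I2 (SHIFT)
cycle 6: I2 read-ops, issue I3 (LSU)
cycle 7: I2 finished on SHIFT, I3 read-ops
cycle 8: I2→R5, I3 finished on LSU
cycle 9: I3→R3
cycle 10: issue I4 (LSU)
cycle 11: I4 read-ops, issue I5 (MUL)
cycle 12: I4 finished on LSU, I5 read-ops, issue I6 (ADD)
cycle 13: I4→R3
cycle 14: I6 read-ops
cycle 16: I6 finished on ADD
cycle 17: I6→R4
cycle 18: I5 finished on MUL, issue I7 (ADD)
cycle 19: I5→R6, I7 read-ops
cycle 21: I7 finished on ADD
cycle 22: I7→R5
cycle 23: issue I8 (LSU)
cycle 24: I8 read-ops
cycle 25: I8 finished on LSU
cycle 26: I8→R5

I4 = (10, 11, 12, 13)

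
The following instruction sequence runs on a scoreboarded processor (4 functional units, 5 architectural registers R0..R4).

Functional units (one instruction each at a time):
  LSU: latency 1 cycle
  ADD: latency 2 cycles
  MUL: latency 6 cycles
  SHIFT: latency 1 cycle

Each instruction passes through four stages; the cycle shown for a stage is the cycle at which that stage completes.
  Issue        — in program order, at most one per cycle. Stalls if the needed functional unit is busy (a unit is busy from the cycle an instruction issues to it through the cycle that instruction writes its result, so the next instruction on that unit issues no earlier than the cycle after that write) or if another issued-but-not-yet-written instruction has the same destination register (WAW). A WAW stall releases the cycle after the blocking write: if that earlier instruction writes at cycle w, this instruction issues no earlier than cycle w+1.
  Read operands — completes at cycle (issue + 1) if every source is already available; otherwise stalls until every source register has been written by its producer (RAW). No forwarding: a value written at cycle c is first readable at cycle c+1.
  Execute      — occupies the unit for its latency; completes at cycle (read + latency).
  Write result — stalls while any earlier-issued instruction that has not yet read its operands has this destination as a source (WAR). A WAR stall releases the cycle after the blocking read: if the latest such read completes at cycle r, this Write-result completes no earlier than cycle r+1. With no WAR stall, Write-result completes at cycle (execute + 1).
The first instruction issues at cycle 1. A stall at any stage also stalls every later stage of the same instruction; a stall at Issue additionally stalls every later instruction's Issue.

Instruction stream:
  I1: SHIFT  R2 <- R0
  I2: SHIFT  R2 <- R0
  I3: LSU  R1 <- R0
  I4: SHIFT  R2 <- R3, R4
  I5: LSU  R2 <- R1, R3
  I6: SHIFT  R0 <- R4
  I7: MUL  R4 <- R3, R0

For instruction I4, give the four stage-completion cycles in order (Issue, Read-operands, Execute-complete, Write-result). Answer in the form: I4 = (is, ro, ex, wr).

I4 = (9, 10, 11, 12)

I1  is:1  ro:2  ex:3  wr:4
I2  is:5  ro:6  ex:7  wr:8  — struct: SHIFT busy until I1 writes@4
I3  is:6  ro:7  ex:8  wr:9
I4  is:9  ro:10  ex:11  wr:12  — struct: SHIFT busy until I2 writes@8
I5  is:13  ro:14  ex:15  wr:16  — WAW R2: wait I4 write@12
I6  is:14  ro:15  ex:16  wr:17
I7  is:15  ro:18  ex:24  wr:25  — RAW R0: wait I6 write@17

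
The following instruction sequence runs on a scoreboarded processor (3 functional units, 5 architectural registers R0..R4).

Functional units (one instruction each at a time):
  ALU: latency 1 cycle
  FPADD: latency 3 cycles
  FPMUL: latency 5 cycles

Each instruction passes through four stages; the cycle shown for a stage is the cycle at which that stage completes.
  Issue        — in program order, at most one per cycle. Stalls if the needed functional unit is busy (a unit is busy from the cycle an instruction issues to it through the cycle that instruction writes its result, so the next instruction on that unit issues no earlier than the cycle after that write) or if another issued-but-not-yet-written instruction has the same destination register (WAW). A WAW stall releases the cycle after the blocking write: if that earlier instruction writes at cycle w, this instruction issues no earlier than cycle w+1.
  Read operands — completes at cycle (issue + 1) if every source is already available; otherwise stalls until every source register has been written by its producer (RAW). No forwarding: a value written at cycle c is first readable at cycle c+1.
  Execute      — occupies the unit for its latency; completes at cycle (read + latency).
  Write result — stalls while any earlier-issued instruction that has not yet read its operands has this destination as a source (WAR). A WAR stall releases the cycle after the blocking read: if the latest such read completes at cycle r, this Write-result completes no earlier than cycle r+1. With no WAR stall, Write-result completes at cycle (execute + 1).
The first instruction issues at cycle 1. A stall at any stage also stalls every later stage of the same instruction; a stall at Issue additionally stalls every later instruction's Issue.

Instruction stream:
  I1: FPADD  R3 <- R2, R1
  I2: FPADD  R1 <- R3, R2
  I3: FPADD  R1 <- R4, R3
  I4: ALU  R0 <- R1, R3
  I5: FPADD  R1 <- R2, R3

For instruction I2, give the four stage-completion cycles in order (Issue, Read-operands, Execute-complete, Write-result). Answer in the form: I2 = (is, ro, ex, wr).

cycle 1: issue I1 (FPADD)
cycle 2: I1 read-ops
cycle 5: I1 finished on FPADD
cycle 6: I1→R3
cycle 7: issue I2 (FPADD)
cycle 8: I2 read-ops
cycle 11: I2 finished on FPADD
cycle 12: I2→R1
cycle 13: issue I3 (FPADD)
cycle 14: I3 read-ops; issue I4 (ALU)
cycle 17: I3 finished on FPADD
cycle 18: I3→R1
cycle 19: I4 read-ops; issue I5 (FPADD)
cycle 20: I4 finished on ALU; I5 read-ops
cycle 21: I4→R0
cycle 23: I5 finished on FPADD
cycle 24: I5→R1

I2 = (7, 8, 11, 12)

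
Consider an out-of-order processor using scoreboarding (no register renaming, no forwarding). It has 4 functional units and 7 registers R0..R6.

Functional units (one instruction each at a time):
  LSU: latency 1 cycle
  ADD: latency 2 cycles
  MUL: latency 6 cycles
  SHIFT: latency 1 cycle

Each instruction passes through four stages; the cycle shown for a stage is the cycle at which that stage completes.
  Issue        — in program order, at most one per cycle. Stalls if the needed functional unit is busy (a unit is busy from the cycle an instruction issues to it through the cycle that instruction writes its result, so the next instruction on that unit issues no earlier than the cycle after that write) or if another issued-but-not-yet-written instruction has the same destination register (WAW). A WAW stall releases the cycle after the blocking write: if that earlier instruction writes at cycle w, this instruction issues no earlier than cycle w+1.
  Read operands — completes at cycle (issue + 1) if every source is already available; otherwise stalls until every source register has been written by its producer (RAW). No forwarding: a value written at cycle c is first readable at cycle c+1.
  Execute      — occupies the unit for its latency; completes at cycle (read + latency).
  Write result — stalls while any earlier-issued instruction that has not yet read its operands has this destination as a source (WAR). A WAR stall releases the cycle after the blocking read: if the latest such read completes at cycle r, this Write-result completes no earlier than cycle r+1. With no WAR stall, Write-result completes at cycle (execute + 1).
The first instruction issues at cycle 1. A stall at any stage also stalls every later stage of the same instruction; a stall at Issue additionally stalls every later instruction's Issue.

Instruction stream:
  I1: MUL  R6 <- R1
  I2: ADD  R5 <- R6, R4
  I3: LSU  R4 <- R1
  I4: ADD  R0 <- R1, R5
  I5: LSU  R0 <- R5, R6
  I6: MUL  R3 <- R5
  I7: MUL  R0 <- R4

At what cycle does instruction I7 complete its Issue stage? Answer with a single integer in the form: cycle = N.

I1: IS=1 RO=2 EX=8 WR=9
I2: IS=2 RO=10 EX=12 WR=13  [RAW R6: wait I1 write@9]
I3: IS=3 RO=4 EX=5 WR=11  [WAR R4: wait I2 read@10]
I4: IS=14 RO=15 EX=17 WR=18  [struct: ADD busy until I2 writes@13]
I5: IS=19 RO=20 EX=21 WR=22  [WAW R0: wait I4 write@18]
I6: IS=20 RO=21 EX=27 WR=28
I7: IS=29 RO=30 EX=36 WR=37  [struct: MUL busy until I6 writes@28]

cycle = 29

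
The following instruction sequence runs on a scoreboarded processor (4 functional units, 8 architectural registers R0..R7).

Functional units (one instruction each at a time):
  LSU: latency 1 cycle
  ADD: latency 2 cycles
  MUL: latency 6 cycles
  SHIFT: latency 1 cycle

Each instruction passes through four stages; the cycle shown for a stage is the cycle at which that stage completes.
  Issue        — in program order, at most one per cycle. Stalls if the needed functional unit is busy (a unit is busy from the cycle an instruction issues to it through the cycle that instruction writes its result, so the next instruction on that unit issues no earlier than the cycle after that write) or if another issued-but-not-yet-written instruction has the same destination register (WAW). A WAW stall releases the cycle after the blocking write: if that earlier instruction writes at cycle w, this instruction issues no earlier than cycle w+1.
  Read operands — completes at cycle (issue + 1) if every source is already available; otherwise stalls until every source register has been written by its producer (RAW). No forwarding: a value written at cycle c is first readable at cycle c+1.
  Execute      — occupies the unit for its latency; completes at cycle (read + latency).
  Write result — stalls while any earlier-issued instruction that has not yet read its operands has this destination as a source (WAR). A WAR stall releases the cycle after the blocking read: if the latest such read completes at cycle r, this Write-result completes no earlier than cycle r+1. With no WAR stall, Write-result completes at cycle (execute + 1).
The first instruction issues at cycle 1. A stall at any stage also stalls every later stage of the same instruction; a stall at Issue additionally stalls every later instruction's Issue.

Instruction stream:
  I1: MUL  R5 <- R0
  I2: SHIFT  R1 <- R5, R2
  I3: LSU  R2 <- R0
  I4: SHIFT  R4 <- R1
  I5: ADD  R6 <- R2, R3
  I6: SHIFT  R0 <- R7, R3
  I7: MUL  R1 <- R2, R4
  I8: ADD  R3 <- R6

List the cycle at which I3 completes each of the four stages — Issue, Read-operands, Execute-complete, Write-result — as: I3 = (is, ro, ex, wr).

1) issue 1, read 2, done 8, write 9
2) issue 2, read 10, done 11, write 12  <RAW R5: wait I1 write@9>
3) issue 3, read 4, done 5, write 11  <WAR R2: wait I2 read@10>
4) issue 13, read 14, done 15, write 16  <struct: SHIFT busy until I2 writes@12>
5) issue 14, read 15, done 17, write 18
6) issue 17, read 18, done 19, write 20  <struct: SHIFT busy until I4 writes@16>
7) issue 18, read 19, done 25, write 26
8) issue 19, read 20, done 22, write 23

I3 = (3, 4, 5, 11)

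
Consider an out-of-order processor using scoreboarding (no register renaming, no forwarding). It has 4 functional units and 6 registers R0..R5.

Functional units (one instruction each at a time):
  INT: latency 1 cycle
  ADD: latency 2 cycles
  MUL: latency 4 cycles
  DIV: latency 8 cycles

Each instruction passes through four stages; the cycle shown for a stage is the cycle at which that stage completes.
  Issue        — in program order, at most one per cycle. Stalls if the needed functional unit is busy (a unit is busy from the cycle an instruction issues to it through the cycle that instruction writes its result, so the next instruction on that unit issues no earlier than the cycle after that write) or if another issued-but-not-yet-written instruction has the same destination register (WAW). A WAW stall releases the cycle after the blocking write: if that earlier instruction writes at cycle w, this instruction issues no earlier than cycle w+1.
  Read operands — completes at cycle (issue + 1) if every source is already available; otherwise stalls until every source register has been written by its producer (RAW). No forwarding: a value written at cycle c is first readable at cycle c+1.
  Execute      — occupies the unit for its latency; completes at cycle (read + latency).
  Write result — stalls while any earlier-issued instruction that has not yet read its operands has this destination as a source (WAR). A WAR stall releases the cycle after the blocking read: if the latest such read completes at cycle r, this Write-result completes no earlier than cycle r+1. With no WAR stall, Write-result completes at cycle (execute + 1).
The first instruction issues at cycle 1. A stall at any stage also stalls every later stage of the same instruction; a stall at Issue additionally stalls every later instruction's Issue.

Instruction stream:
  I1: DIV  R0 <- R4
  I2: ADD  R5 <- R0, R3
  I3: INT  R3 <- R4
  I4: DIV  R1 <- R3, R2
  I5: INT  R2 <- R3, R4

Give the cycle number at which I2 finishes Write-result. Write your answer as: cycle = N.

[I1] 1/2/10/11
[I2] 2/12/14/15  (RAW R0: wait I1 write@11)
[I3] 3/4/5/13  (WAR R3: wait I2 read@12)
[I4] 12/14/22/23  (struct: DIV busy until I1 writes@11; RAW R3: wait I3 write@13)
[I5] 14/15/16/17  (struct: INT busy until I3 writes@13)

cycle = 15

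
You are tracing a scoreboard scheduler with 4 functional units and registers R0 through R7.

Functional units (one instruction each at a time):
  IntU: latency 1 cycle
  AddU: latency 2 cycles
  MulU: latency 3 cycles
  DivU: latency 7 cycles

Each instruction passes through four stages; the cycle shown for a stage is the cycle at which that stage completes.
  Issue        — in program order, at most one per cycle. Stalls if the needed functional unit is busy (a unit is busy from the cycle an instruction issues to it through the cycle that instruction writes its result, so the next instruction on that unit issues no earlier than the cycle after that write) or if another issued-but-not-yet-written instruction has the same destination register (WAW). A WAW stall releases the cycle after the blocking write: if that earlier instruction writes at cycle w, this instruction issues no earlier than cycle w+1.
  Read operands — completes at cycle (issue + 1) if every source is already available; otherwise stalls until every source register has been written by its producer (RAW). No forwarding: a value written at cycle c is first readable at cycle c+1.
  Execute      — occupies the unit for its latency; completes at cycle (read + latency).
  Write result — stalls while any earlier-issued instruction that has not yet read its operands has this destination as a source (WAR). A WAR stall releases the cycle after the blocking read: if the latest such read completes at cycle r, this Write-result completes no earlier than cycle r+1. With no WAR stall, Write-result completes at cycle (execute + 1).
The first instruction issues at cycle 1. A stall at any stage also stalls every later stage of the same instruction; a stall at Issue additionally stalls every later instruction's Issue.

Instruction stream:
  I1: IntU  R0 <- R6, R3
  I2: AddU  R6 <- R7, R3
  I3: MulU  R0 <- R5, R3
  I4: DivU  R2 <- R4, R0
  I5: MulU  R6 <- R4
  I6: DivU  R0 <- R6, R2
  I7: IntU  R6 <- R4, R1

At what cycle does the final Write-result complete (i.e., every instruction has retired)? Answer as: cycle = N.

I1: IS=1 RO=2 EX=3 WR=4
I2: IS=2 RO=3 EX=5 WR=6
I3: IS=5 RO=6 EX=9 WR=10  [WAW R0: wait I1 write@4]
I4: IS=6 RO=11 EX=18 WR=19  [RAW R0: wait I3 write@10]
I5: IS=11 RO=12 EX=15 WR=16  [struct: MulU busy until I3 writes@10]
I6: IS=20 RO=21 EX=28 WR=29  [struct: DivU busy until I4 writes@19]
I7: IS=21 RO=22 EX=23 WR=24

cycle = 29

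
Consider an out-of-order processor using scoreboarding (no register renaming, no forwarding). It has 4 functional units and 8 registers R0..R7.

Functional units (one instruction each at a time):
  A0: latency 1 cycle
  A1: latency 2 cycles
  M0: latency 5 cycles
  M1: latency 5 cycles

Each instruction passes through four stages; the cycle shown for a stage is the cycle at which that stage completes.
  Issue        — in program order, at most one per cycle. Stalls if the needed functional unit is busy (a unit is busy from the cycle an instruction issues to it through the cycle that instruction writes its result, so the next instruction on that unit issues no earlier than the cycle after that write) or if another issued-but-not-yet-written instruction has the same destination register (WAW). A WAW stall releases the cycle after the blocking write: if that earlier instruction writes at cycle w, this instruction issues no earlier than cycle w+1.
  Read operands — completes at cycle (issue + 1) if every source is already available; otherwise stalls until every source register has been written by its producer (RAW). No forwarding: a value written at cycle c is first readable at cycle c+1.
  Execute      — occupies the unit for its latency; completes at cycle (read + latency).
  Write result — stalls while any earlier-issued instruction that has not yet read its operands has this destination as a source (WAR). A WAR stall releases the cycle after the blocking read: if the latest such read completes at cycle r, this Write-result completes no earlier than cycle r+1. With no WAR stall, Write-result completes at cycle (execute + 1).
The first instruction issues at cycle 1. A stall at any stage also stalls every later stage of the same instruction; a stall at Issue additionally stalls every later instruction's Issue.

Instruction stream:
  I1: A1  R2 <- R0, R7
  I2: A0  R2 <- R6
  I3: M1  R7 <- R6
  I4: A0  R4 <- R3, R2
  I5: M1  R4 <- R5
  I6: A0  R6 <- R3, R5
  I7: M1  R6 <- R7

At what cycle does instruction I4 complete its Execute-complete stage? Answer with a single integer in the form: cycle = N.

cycle 1: issue I1 (A1)
cycle 2: I1 read-ops
cycle 4: I1 finished on A1
cycle 5: I1→R2
cycle 6: issue I2 (A0)
cycle 7: I2 read-ops · issue I3 (M1)
cycle 8: I2 finished on A0 · I3 read-ops
cycle 9: I2→R2
cycle 10: issue I4 (A0)
cycle 11: I4 read-ops
cycle 12: I4 finished on A0
cycle 13: I3 finished on M1 · I4→R4
cycle 14: I3→R7
cycle 15: issue I5 (M1)
cycle 16: I5 read-ops · issue I6 (A0)
cycle 17: I6 read-ops
cycle 18: I6 finished on A0
cycle 19: I6→R6
cycle 21: I5 finished on M1
cycle 22: I5→R4
cycle 23: issue I7 (M1)
cycle 24: I7 read-ops
cycle 29: I7 finished on M1
cycle 30: I7→R6

cycle = 12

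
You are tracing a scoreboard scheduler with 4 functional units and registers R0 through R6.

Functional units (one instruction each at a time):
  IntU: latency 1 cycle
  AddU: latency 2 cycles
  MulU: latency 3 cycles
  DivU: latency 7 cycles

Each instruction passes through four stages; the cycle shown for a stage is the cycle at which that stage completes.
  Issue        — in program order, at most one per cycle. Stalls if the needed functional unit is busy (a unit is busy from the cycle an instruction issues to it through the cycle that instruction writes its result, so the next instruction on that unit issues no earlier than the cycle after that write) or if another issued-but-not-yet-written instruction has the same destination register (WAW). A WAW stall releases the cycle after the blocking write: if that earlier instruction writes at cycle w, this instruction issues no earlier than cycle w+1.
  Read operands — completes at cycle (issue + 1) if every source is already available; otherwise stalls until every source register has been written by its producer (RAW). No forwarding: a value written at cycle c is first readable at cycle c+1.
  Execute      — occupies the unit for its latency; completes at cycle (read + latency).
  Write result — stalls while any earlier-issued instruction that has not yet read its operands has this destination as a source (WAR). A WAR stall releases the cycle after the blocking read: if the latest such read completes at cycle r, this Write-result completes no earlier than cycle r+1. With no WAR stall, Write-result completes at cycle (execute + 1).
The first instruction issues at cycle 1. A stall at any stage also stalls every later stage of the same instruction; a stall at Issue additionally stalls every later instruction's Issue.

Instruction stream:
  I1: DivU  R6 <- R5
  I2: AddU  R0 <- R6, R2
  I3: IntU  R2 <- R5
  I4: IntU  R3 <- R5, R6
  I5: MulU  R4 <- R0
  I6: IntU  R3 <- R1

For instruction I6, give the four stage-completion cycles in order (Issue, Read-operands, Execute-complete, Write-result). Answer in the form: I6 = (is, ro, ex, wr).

[1] issue I1 (DivU)
[2] I1 read-ops | issue I2 (AddU)
[3] issue I3 (IntU)
[4] I3 read-ops
[5] I3 finished on IntU
[9] I1 finished on DivU
[10] I1→R6
[11] I2 read-ops
[12] I3→R2
[13] I2 finished on AddU | issue I4 (IntU)
[14] I2→R0 | I4 read-ops | issue I5 (MulU)
[15] I4 finished on IntU | I5 read-ops
[16] I4→R3
[17] issue I6 (IntU)
[18] I5 finished on MulU | I6 read-ops
[19] I5→R4 | I6 finished on IntU
[20] I6→R3

I6 = (17, 18, 19, 20)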